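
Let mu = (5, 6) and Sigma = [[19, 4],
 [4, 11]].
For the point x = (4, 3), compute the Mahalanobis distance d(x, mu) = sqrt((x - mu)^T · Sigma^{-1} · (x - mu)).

Step 1 — centre the observation: (x - mu) = (-1, -3).

Step 2 — invert Sigma. det(Sigma) = 19·11 - (4)² = 193.
  Sigma^{-1} = (1/det) · [[d, -b], [-b, a]] = [[0.057, -0.0207],
 [-0.0207, 0.0984]].

Step 3 — form the quadratic (x - mu)^T · Sigma^{-1} · (x - mu):
  Sigma^{-1} · (x - mu) = (0.0052, -0.2746).
  (x - mu)^T · [Sigma^{-1} · (x - mu)] = (-1)·(0.0052) + (-3)·(-0.2746) = 0.8187.

Step 4 — take square root: d = √(0.8187) ≈ 0.9048.

d(x, mu) = √(0.8187) ≈ 0.9048


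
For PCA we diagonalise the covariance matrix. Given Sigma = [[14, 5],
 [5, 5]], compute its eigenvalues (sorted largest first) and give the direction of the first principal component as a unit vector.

Step 1 — characteristic polynomial of 2×2 Sigma:
  det(Sigma - λI) = λ² - trace · λ + det = 0.
  trace = 14 + 5 = 19, det = 14·5 - (5)² = 45.
Step 2 — discriminant:
  Δ = trace² - 4·det = 361 - 180 = 181.
Step 3 — eigenvalues:
  λ = (trace ± √Δ)/2 = (19 ± 13.4536)/2,
  λ_1 = 16.2268,  λ_2 = 2.7732.

Step 4 — unit eigenvector for λ_1: solve (Sigma - λ_1 I)v = 0. First row:
  (14 - 16.2268)·v_x + (5)·v_y = 0, i.e. (-2.2268)·v_x + (5)·v_y = 0,
  so v ∝ (b, λ_1 - a) = (5, 2.2268) = u.
  ||u|| = √((5)² + (2.2268)²) = √(29.9587) ≈ 5.4735,
  v_1 = u/||u|| ≈ (0.9135, 0.4068) (||v_1|| = 1).

λ_1 = 16.2268,  λ_2 = 2.7732;  v_1 ≈ (0.9135, 0.4068)


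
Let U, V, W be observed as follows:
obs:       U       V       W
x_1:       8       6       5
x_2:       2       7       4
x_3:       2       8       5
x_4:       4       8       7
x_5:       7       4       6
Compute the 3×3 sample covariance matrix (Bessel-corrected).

Step 1 — column means:
  mean(U) = (8 + 2 + 2 + 4 + 7) / 5 = 23/5 = 4.6
  mean(V) = (6 + 7 + 8 + 8 + 4) / 5 = 33/5 = 6.6
  mean(W) = (5 + 4 + 5 + 7 + 6) / 5 = 27/5 = 5.4

Step 2 — sample covariance S[i,j] = (1/(n-1)) · Σ_k (x_{k,i} - mean_i) · (x_{k,j} - mean_j), with n-1 = 4.
  S[U,U] = ((3.4)·(3.4) + (-2.6)·(-2.6) + (-2.6)·(-2.6) + (-0.6)·(-0.6) + (2.4)·(2.4)) / 4 = 31.2/4 = 7.8
  S[U,V] = ((3.4)·(-0.6) + (-2.6)·(0.4) + (-2.6)·(1.4) + (-0.6)·(1.4) + (2.4)·(-2.6)) / 4 = -13.8/4 = -3.45
  S[U,W] = ((3.4)·(-0.4) + (-2.6)·(-1.4) + (-2.6)·(-0.4) + (-0.6)·(1.6) + (2.4)·(0.6)) / 4 = 3.8/4 = 0.95
  S[V,V] = ((-0.6)·(-0.6) + (0.4)·(0.4) + (1.4)·(1.4) + (1.4)·(1.4) + (-2.6)·(-2.6)) / 4 = 11.2/4 = 2.8
  S[V,W] = ((-0.6)·(-0.4) + (0.4)·(-1.4) + (1.4)·(-0.4) + (1.4)·(1.6) + (-2.6)·(0.6)) / 4 = -0.2/4 = -0.05
  S[W,W] = ((-0.4)·(-0.4) + (-1.4)·(-1.4) + (-0.4)·(-0.4) + (1.6)·(1.6) + (0.6)·(0.6)) / 4 = 5.2/4 = 1.3

S is symmetric (S[j,i] = S[i,j]). Assembling:

S = [[7.8, -3.45, 0.95],
 [-3.45, 2.8, -0.05],
 [0.95, -0.05, 1.3]]


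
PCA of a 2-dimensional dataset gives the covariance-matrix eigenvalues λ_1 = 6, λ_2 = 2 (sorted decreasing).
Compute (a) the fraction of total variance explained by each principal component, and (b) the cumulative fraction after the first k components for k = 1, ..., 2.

Step 1 — total variance = trace(Sigma) = Σ λ_i = 6 + 2 = 8.

Step 2 — fraction explained by component i = λ_i / Σ λ:
  PC1: 6/8 = 0.75
  PC2: 2/8 = 0.25

Step 3 — cumulative fraction after k components = (λ_1 + ... + λ_k) / Σ λ:
  k = 1: 6/8 = 0.75
  k = 2: (6 + 2)/8 = 8/8 = 1

Summary (fraction, with percent):

explained: PC1 0.75 (75%), PC2 0.25 (25%);  cumulative: 0.75, 1


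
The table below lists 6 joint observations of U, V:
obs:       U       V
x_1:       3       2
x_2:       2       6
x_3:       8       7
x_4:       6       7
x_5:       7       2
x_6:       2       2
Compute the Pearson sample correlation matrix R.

Step 1 — column means:
  mean(U) = (3 + 2 + 8 + 6 + 7 + 2) / 6 = 28/6 = 4.6667
  mean(V) = (2 + 6 + 7 + 7 + 2 + 2) / 6 = 26/6 = 4.3333

Step 2 — sample variances and covariances s[i,j] = (1/(n-1)) · Σ_k (x_{k,i} - mean_i) · (x_{k,j} - mean_j), with n-1 = 5:
  s[U,U] = ((-1.6667)·(-1.6667) + (-2.6667)·(-2.6667) + (3.3333)·(3.3333) + (1.3333)·(1.3333) + (2.3333)·(2.3333) + (-2.6667)·(-2.6667)) / 5 = 35.3333/5 = 7.0667
  s[U,V] = ((-1.6667)·(-2.3333) + (-2.6667)·(1.6667) + (3.3333)·(2.6667) + (1.3333)·(2.6667) + (2.3333)·(-2.3333) + (-2.6667)·(-2.3333)) / 5 = 12.6667/5 = 2.5333
  s[V,V] = ((-2.3333)·(-2.3333) + (1.6667)·(1.6667) + (2.6667)·(2.6667) + (2.6667)·(2.6667) + (-2.3333)·(-2.3333) + (-2.3333)·(-2.3333)) / 5 = 33.3333/5 = 6.6667
  Sample standard deviations s_i = √(s[i,i]):
  s(U) = √(7.0667) = 2.6583
  s(V) = √(6.6667) = 2.582

Step 3 — r_{ij} = s_{ij} / (s_i · s_j):
  r[U,U] = 1 (diagonal).
  r[U,V] = 2.5333 / (2.6583 · 2.582) = 2.5333 / 6.8638 = 0.3691
  r[V,V] = 1 (diagonal).

R is symmetric with unit diagonal. Assembling:

R = [[1, 0.3691],
 [0.3691, 1]]


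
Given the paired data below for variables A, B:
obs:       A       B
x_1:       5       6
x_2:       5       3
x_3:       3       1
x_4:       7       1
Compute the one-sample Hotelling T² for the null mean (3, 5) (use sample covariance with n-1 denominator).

Step 1 — sample mean vector:
  mean(A) = (5 + 5 + 3 + 7) / 4 = 20/4 = 5
  mean(B) = (6 + 3 + 1 + 1) / 4 = 11/4 = 2.75
  x̄ = (5, 2.75),  deviation x̄ - mu_0 = (5, 2.75) - (3, 5) = (2, -2.25).

Step 2 — sample covariance matrix, S[i,j] = (1/(n-1)) · Σ_k (x_{k,i} - mean_i) · (x_{k,j} - mean_j), divisor n-1 = 3:
  S[A,A] = ((0)·(0) + (0)·(0) + (-2)·(-2) + (2)·(2)) / 3 = 8/3 = 2.6667
  S[A,B] = ((0)·(3.25) + (0)·(0.25) + (-2)·(-1.75) + (2)·(-1.75)) / 3 = 0/3 = 0
  S[B,B] = ((3.25)·(3.25) + (0.25)·(0.25) + (-1.75)·(-1.75) + (-1.75)·(-1.75)) / 3 = 16.75/3 = 5.5833
  S = [[2.6667, 0],
 [0, 5.5833]].

Step 3 — invert S. det(S) = 2.6667·5.5833 - (0)² = 14.8889.
  S^{-1} = (1/det) · [[d, -b], [-b, a]] = [[0.375, 0],
 [0, 0.1791]].

Step 4 — quadratic form (x̄ - mu_0)^T · S^{-1} · (x̄ - mu_0):
  S^{-1} · (x̄ - mu_0) = (0.75, -0.403),
  (x̄ - mu_0)^T · [...] = (2)·(0.75) + (-2.25)·(-0.403) = 2.4067.

Step 5 — scale by n: T² = 4 · 2.4067 = 9.6269.

T² ≈ 9.6269


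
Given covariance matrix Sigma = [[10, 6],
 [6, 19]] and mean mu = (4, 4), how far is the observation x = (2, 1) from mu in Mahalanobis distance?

Step 1 — centre the observation: (x - mu) = (-2, -3).

Step 2 — invert Sigma. det(Sigma) = 10·19 - (6)² = 154.
  Sigma^{-1} = (1/det) · [[d, -b], [-b, a]] = [[0.1234, -0.039],
 [-0.039, 0.0649]].

Step 3 — form the quadratic (x - mu)^T · Sigma^{-1} · (x - mu):
  Sigma^{-1} · (x - mu) = (-0.1299, -0.1169).
  (x - mu)^T · [Sigma^{-1} · (x - mu)] = (-2)·(-0.1299) + (-3)·(-0.1169) = 0.6104.

Step 4 — take square root: d = √(0.6104) ≈ 0.7813.

d(x, mu) = √(0.6104) ≈ 0.7813


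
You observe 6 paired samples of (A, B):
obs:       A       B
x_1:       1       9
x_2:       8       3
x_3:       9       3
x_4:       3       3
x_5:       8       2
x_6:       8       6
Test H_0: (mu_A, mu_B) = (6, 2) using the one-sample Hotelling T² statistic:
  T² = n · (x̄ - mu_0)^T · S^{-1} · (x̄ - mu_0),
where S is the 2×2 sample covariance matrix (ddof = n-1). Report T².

Step 1 — sample mean vector:
  mean(A) = (1 + 8 + 9 + 3 + 8 + 8) / 6 = 37/6 = 6.1667
  mean(B) = (9 + 3 + 3 + 3 + 2 + 6) / 6 = 26/6 = 4.3333
  x̄ = (6.1667, 4.3333),  deviation x̄ - mu_0 = (6.1667, 4.3333) - (6, 2) = (0.1667, 2.3333).

Step 2 — sample covariance matrix, S[i,j] = (1/(n-1)) · Σ_k (x_{k,i} - mean_i) · (x_{k,j} - mean_j), divisor n-1 = 5:
  S[A,A] = ((-5.1667)·(-5.1667) + (1.8333)·(1.8333) + (2.8333)·(2.8333) + (-3.1667)·(-3.1667) + (1.8333)·(1.8333) + (1.8333)·(1.8333)) / 5 = 54.8333/5 = 10.9667
  S[A,B] = ((-5.1667)·(4.6667) + (1.8333)·(-1.3333) + (2.8333)·(-1.3333) + (-3.1667)·(-1.3333) + (1.8333)·(-2.3333) + (1.8333)·(1.6667)) / 5 = -27.3333/5 = -5.4667
  S[B,B] = ((4.6667)·(4.6667) + (-1.3333)·(-1.3333) + (-1.3333)·(-1.3333) + (-1.3333)·(-1.3333) + (-2.3333)·(-2.3333) + (1.6667)·(1.6667)) / 5 = 35.3333/5 = 7.0667
  S = [[10.9667, -5.4667],
 [-5.4667, 7.0667]].

Step 3 — invert S. det(S) = 10.9667·7.0667 - (-5.4667)² = 47.6133.
  S^{-1} = (1/det) · [[d, -b], [-b, a]] = [[0.1484, 0.1148],
 [0.1148, 0.2303]].

Step 4 — quadratic form (x̄ - mu_0)^T · S^{-1} · (x̄ - mu_0):
  S^{-1} · (x̄ - mu_0) = (0.2926, 0.5566),
  (x̄ - mu_0)^T · [...] = (0.1667)·(0.2926) + (2.3333)·(0.5566) = 1.3474.

Step 5 — scale by n: T² = 6 · 1.3474 = 8.0846.

T² ≈ 8.0846


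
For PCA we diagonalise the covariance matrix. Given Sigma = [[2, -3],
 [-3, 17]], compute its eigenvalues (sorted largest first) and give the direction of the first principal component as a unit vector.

Step 1 — characteristic polynomial of 2×2 Sigma:
  det(Sigma - λI) = λ² - trace · λ + det = 0.
  trace = 2 + 17 = 19, det = 2·17 - (-3)² = 25.
Step 2 — discriminant:
  Δ = trace² - 4·det = 361 - 100 = 261.
Step 3 — eigenvalues:
  λ = (trace ± √Δ)/2 = (19 ± 16.1555)/2,
  λ_1 = 17.5777,  λ_2 = 1.4223.

Step 4 — unit eigenvector for λ_1: solve (Sigma - λ_1 I)v = 0. First row:
  (2 - 17.5777)·v_x + (-3)·v_y = 0, i.e. (-15.5777)·v_x + (-3)·v_y = 0,
  so v ∝ (b, λ_1 - a) = (-3, 15.5777); multiply by -1 so the first entry is positive: u = (3, -15.5777).
  ||u|| = √((3)² + (-15.5777)²) = √(251.6662) ≈ 15.864,
  v_1 = u/||u|| ≈ (0.1891, -0.982) (||v_1|| = 1).

λ_1 = 17.5777,  λ_2 = 1.4223;  v_1 ≈ (0.1891, -0.982)


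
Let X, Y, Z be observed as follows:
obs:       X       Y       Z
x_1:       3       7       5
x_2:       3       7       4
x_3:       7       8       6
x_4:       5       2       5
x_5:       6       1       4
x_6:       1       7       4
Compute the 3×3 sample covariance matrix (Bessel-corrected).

Step 1 — column means:
  mean(X) = (3 + 3 + 7 + 5 + 6 + 1) / 6 = 25/6 = 4.1667
  mean(Y) = (7 + 7 + 8 + 2 + 1 + 7) / 6 = 32/6 = 5.3333
  mean(Z) = (5 + 4 + 6 + 5 + 4 + 4) / 6 = 28/6 = 4.6667

Step 2 — sample covariance S[i,j] = (1/(n-1)) · Σ_k (x_{k,i} - mean_i) · (x_{k,j} - mean_j), with n-1 = 5.
  S[X,X] = ((-1.1667)·(-1.1667) + (-1.1667)·(-1.1667) + (2.8333)·(2.8333) + (0.8333)·(0.8333) + (1.8333)·(1.8333) + (-3.1667)·(-3.1667)) / 5 = 24.8333/5 = 4.9667
  S[X,Y] = ((-1.1667)·(1.6667) + (-1.1667)·(1.6667) + (2.8333)·(2.6667) + (0.8333)·(-3.3333) + (1.8333)·(-4.3333) + (-3.1667)·(1.6667)) / 5 = -12.3333/5 = -2.4667
  S[X,Z] = ((-1.1667)·(0.3333) + (-1.1667)·(-0.6667) + (2.8333)·(1.3333) + (0.8333)·(0.3333) + (1.8333)·(-0.6667) + (-3.1667)·(-0.6667)) / 5 = 5.3333/5 = 1.0667
  S[Y,Y] = ((1.6667)·(1.6667) + (1.6667)·(1.6667) + (2.6667)·(2.6667) + (-3.3333)·(-3.3333) + (-4.3333)·(-4.3333) + (1.6667)·(1.6667)) / 5 = 45.3333/5 = 9.0667
  S[Y,Z] = ((1.6667)·(0.3333) + (1.6667)·(-0.6667) + (2.6667)·(1.3333) + (-3.3333)·(0.3333) + (-4.3333)·(-0.6667) + (1.6667)·(-0.6667)) / 5 = 3.6667/5 = 0.7333
  S[Z,Z] = ((0.3333)·(0.3333) + (-0.6667)·(-0.6667) + (1.3333)·(1.3333) + (0.3333)·(0.3333) + (-0.6667)·(-0.6667) + (-0.6667)·(-0.6667)) / 5 = 3.3333/5 = 0.6667

S is symmetric (S[j,i] = S[i,j]). Assembling:

S = [[4.9667, -2.4667, 1.0667],
 [-2.4667, 9.0667, 0.7333],
 [1.0667, 0.7333, 0.6667]]


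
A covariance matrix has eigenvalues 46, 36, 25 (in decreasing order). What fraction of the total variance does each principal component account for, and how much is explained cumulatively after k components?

Step 1 — total variance = trace(Sigma) = Σ λ_i = 46 + 36 + 25 = 107.

Step 2 — fraction explained by component i = λ_i / Σ λ:
  PC1: 46/107 = 0.4299
  PC2: 36/107 = 0.3364
  PC3: 25/107 = 0.2336

Step 3 — cumulative fraction after k components = (λ_1 + ... + λ_k) / Σ λ:
  k = 1: 46/107 = 0.4299
  k = 2: (46 + 36)/107 = 82/107 = 0.7664
  k = 3: (46 + 36 + 25)/107 = 107/107 = 1

Summary (fraction, with percent):

explained: PC1 0.4299 (42.99%), PC2 0.3364 (33.64%), PC3 0.2336 (23.36%);  cumulative: 0.4299, 0.7664, 1


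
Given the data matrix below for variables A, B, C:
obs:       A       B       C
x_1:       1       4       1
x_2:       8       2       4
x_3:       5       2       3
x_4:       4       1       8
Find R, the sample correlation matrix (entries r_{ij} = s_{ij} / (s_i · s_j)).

Step 1 — column means:
  mean(A) = (1 + 8 + 5 + 4) / 4 = 18/4 = 4.5
  mean(B) = (4 + 2 + 2 + 1) / 4 = 9/4 = 2.25
  mean(C) = (1 + 4 + 3 + 8) / 4 = 16/4 = 4

Step 2 — sample variances and covariances s[i,j] = (1/(n-1)) · Σ_k (x_{k,i} - mean_i) · (x_{k,j} - mean_j), with n-1 = 3:
  s[A,A] = ((-3.5)·(-3.5) + (3.5)·(3.5) + (0.5)·(0.5) + (-0.5)·(-0.5)) / 3 = 25/3 = 8.3333
  s[A,B] = ((-3.5)·(1.75) + (3.5)·(-0.25) + (0.5)·(-0.25) + (-0.5)·(-1.25)) / 3 = -6.5/3 = -2.1667
  s[A,C] = ((-3.5)·(-3) + (3.5)·(0) + (0.5)·(-1) + (-0.5)·(4)) / 3 = 8/3 = 2.6667
  s[B,B] = ((1.75)·(1.75) + (-0.25)·(-0.25) + (-0.25)·(-0.25) + (-1.25)·(-1.25)) / 3 = 4.75/3 = 1.5833
  s[B,C] = ((1.75)·(-3) + (-0.25)·(0) + (-0.25)·(-1) + (-1.25)·(4)) / 3 = -10/3 = -3.3333
  s[C,C] = ((-3)·(-3) + (0)·(0) + (-1)·(-1) + (4)·(4)) / 3 = 26/3 = 8.6667
  Sample standard deviations s_i = √(s[i,i]):
  s(A) = √(8.3333) = 2.8868
  s(B) = √(1.5833) = 1.2583
  s(C) = √(8.6667) = 2.9439

Step 3 — r_{ij} = s_{ij} / (s_i · s_j):
  r[A,A] = 1 (diagonal).
  r[A,B] = -2.1667 / (2.8868 · 1.2583) = -2.1667 / 3.6324 = -0.5965
  r[A,C] = 2.6667 / (2.8868 · 2.9439) = 2.6667 / 8.4984 = 0.3138
  r[B,B] = 1 (diagonal).
  r[B,C] = -3.3333 / (1.2583 · 2.9439) = -3.3333 / 3.7044 = -0.8998
  r[C,C] = 1 (diagonal).

R is symmetric with unit diagonal. Assembling:

R = [[1, -0.5965, 0.3138],
 [-0.5965, 1, -0.8998],
 [0.3138, -0.8998, 1]]


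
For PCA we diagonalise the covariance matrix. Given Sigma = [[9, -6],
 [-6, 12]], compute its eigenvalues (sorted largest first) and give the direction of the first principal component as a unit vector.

Step 1 — characteristic polynomial of 2×2 Sigma:
  det(Sigma - λI) = λ² - trace · λ + det = 0.
  trace = 9 + 12 = 21, det = 9·12 - (-6)² = 72.
Step 2 — discriminant:
  Δ = trace² - 4·det = 441 - 288 = 153.
Step 3 — eigenvalues:
  λ = (trace ± √Δ)/2 = (21 ± 12.3693)/2,
  λ_1 = 16.6847,  λ_2 = 4.3153.

Step 4 — unit eigenvector for λ_1: solve (Sigma - λ_1 I)v = 0. First row:
  (9 - 16.6847)·v_x + (-6)·v_y = 0, i.e. (-7.6847)·v_x + (-6)·v_y = 0,
  so v ∝ (b, λ_1 - a) = (-6, 7.6847); multiply by -1 so the first entry is positive: u = (6, -7.6847).
  ||u|| = √((6)² + (-7.6847)²) = √(95.054) ≈ 9.7496,
  v_1 = u/||u|| ≈ (0.6154, -0.7882) (||v_1|| = 1).

λ_1 = 16.6847,  λ_2 = 4.3153;  v_1 ≈ (0.6154, -0.7882)


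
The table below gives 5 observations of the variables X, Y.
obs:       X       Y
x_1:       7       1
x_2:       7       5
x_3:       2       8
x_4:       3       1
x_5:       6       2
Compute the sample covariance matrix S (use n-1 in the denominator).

Step 1 — column means:
  mean(X) = (7 + 7 + 2 + 3 + 6) / 5 = 25/5 = 5
  mean(Y) = (1 + 5 + 8 + 1 + 2) / 5 = 17/5 = 3.4

Step 2 — sample covariance S[i,j] = (1/(n-1)) · Σ_k (x_{k,i} - mean_i) · (x_{k,j} - mean_j), with n-1 = 4.
  S[X,X] = ((2)·(2) + (2)·(2) + (-3)·(-3) + (-2)·(-2) + (1)·(1)) / 4 = 22/4 = 5.5
  S[X,Y] = ((2)·(-2.4) + (2)·(1.6) + (-3)·(4.6) + (-2)·(-2.4) + (1)·(-1.4)) / 4 = -12/4 = -3
  S[Y,Y] = ((-2.4)·(-2.4) + (1.6)·(1.6) + (4.6)·(4.6) + (-2.4)·(-2.4) + (-1.4)·(-1.4)) / 4 = 37.2/4 = 9.3

S is symmetric (S[j,i] = S[i,j]). Assembling:

S = [[5.5, -3],
 [-3, 9.3]]


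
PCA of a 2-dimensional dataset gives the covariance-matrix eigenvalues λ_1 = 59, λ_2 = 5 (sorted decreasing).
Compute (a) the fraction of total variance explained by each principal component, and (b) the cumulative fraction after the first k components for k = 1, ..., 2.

Step 1 — total variance = trace(Sigma) = Σ λ_i = 59 + 5 = 64.

Step 2 — fraction explained by component i = λ_i / Σ λ:
  PC1: 59/64 = 0.9219
  PC2: 5/64 = 0.0781

Step 3 — cumulative fraction after k components = (λ_1 + ... + λ_k) / Σ λ:
  k = 1: 59/64 = 0.9219
  k = 2: (59 + 5)/64 = 64/64 = 1

Summary (fraction, with percent):

explained: PC1 0.9219 (92.19%), PC2 0.0781 (7.81%);  cumulative: 0.9219, 1


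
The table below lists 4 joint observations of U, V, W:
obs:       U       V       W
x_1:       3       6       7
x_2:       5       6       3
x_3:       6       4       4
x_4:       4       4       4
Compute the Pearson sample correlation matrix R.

Step 1 — column means:
  mean(U) = (3 + 5 + 6 + 4) / 4 = 18/4 = 4.5
  mean(V) = (6 + 6 + 4 + 4) / 4 = 20/4 = 5
  mean(W) = (7 + 3 + 4 + 4) / 4 = 18/4 = 4.5

Step 2 — sample variances and covariances s[i,j] = (1/(n-1)) · Σ_k (x_{k,i} - mean_i) · (x_{k,j} - mean_j), with n-1 = 3:
  s[U,U] = ((-1.5)·(-1.5) + (0.5)·(0.5) + (1.5)·(1.5) + (-0.5)·(-0.5)) / 3 = 5/3 = 1.6667
  s[U,V] = ((-1.5)·(1) + (0.5)·(1) + (1.5)·(-1) + (-0.5)·(-1)) / 3 = -2/3 = -0.6667
  s[U,W] = ((-1.5)·(2.5) + (0.5)·(-1.5) + (1.5)·(-0.5) + (-0.5)·(-0.5)) / 3 = -5/3 = -1.6667
  s[V,V] = ((1)·(1) + (1)·(1) + (-1)·(-1) + (-1)·(-1)) / 3 = 4/3 = 1.3333
  s[V,W] = ((1)·(2.5) + (1)·(-1.5) + (-1)·(-0.5) + (-1)·(-0.5)) / 3 = 2/3 = 0.6667
  s[W,W] = ((2.5)·(2.5) + (-1.5)·(-1.5) + (-0.5)·(-0.5) + (-0.5)·(-0.5)) / 3 = 9/3 = 3
  Sample standard deviations s_i = √(s[i,i]):
  s(U) = √(1.6667) = 1.291
  s(V) = √(1.3333) = 1.1547
  s(W) = √(3) = 1.7321

Step 3 — r_{ij} = s_{ij} / (s_i · s_j):
  r[U,U] = 1 (diagonal).
  r[U,V] = -0.6667 / (1.291 · 1.1547) = -0.6667 / 1.4907 = -0.4472
  r[U,W] = -1.6667 / (1.291 · 1.7321) = -1.6667 / 2.2361 = -0.7454
  r[V,V] = 1 (diagonal).
  r[V,W] = 0.6667 / (1.1547 · 1.7321) = 0.6667 / 2 = 0.3333
  r[W,W] = 1 (diagonal).

R is symmetric with unit diagonal. Assembling:

R = [[1, -0.4472, -0.7454],
 [-0.4472, 1, 0.3333],
 [-0.7454, 0.3333, 1]]


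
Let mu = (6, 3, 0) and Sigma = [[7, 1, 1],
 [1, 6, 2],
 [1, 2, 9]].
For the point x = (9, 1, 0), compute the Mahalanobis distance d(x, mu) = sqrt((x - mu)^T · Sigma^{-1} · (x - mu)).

Step 1 — centre the observation: (x - mu) = (3, -2, 0).

Step 2 — invert Sigma (cofactor / det for 3×3, or solve directly):
  Sigma^{-1} = [[0.1475, -0.0206, -0.0118],
 [-0.0206, 0.1829, -0.0383],
 [-0.0118, -0.0383, 0.1209]].

Step 3 — form the quadratic (x - mu)^T · Sigma^{-1} · (x - mu):
  Sigma^{-1} · (x - mu) = (0.4838, -0.4277, 0.0413).
  (x - mu)^T · [Sigma^{-1} · (x - mu)] = (3)·(0.4838) + (-2)·(-0.4277) + (0)·(0.0413) = 2.3068.

Step 4 — take square root: d = √(2.3068) ≈ 1.5188.

d(x, mu) = √(2.3068) ≈ 1.5188


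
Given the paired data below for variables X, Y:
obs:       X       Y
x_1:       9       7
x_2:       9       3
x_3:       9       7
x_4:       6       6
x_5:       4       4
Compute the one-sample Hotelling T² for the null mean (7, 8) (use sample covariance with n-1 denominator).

Step 1 — sample mean vector:
  mean(X) = (9 + 9 + 9 + 6 + 4) / 5 = 37/5 = 7.4
  mean(Y) = (7 + 3 + 7 + 6 + 4) / 5 = 27/5 = 5.4
  x̄ = (7.4, 5.4),  deviation x̄ - mu_0 = (7.4, 5.4) - (7, 8) = (0.4, -2.6).

Step 2 — sample covariance matrix, S[i,j] = (1/(n-1)) · Σ_k (x_{k,i} - mean_i) · (x_{k,j} - mean_j), divisor n-1 = 4:
  S[X,X] = ((1.6)·(1.6) + (1.6)·(1.6) + (1.6)·(1.6) + (-1.4)·(-1.4) + (-3.4)·(-3.4)) / 4 = 21.2/4 = 5.3
  S[X,Y] = ((1.6)·(1.6) + (1.6)·(-2.4) + (1.6)·(1.6) + (-1.4)·(0.6) + (-3.4)·(-1.4)) / 4 = 5.2/4 = 1.3
  S[Y,Y] = ((1.6)·(1.6) + (-2.4)·(-2.4) + (1.6)·(1.6) + (0.6)·(0.6) + (-1.4)·(-1.4)) / 4 = 13.2/4 = 3.3
  S = [[5.3, 1.3],
 [1.3, 3.3]].

Step 3 — invert S. det(S) = 5.3·3.3 - (1.3)² = 15.8.
  S^{-1} = (1/det) · [[d, -b], [-b, a]] = [[0.2089, -0.0823],
 [-0.0823, 0.3354]].

Step 4 — quadratic form (x̄ - mu_0)^T · S^{-1} · (x̄ - mu_0):
  S^{-1} · (x̄ - mu_0) = (0.2975, -0.9051),
  (x̄ - mu_0)^T · [...] = (0.4)·(0.2975) + (-2.6)·(-0.9051) = 2.4722.

Step 5 — scale by n: T² = 5 · 2.4722 = 12.3608.

T² ≈ 12.3608


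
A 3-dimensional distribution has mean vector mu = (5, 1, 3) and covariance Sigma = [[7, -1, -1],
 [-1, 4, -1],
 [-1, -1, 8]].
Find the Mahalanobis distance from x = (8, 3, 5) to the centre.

Step 1 — centre the observation: (x - mu) = (3, 2, 2).

Step 2 — invert Sigma (cofactor / det for 3×3, or solve directly):
  Sigma^{-1} = [[0.1527, 0.0443, 0.0246],
 [0.0443, 0.2709, 0.0394],
 [0.0246, 0.0394, 0.133]].

Step 3 — form the quadratic (x - mu)^T · Sigma^{-1} · (x - mu):
  Sigma^{-1} · (x - mu) = (0.5961, 0.7537, 0.4187).
  (x - mu)^T · [Sigma^{-1} · (x - mu)] = (3)·(0.5961) + (2)·(0.7537) + (2)·(0.4187) = 4.133.

Step 4 — take square root: d = √(4.133) ≈ 2.033.

d(x, mu) = √(4.133) ≈ 2.033


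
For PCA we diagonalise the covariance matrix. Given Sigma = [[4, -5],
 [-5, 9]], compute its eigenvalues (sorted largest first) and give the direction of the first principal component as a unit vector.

Step 1 — characteristic polynomial of 2×2 Sigma:
  det(Sigma - λI) = λ² - trace · λ + det = 0.
  trace = 4 + 9 = 13, det = 4·9 - (-5)² = 11.
Step 2 — discriminant:
  Δ = trace² - 4·det = 169 - 44 = 125.
Step 3 — eigenvalues:
  λ = (trace ± √Δ)/2 = (13 ± 11.1803)/2,
  λ_1 = 12.0902,  λ_2 = 0.9098.

Step 4 — unit eigenvector for λ_1: solve (Sigma - λ_1 I)v = 0. First row:
  (4 - 12.0902)·v_x + (-5)·v_y = 0, i.e. (-8.0902)·v_x + (-5)·v_y = 0,
  so v ∝ (b, λ_1 - a) = (-5, 8.0902); multiply by -1 so the first entry is positive: u = (5, -8.0902).
  ||u|| = √((5)² + (-8.0902)²) = √(90.4508) ≈ 9.5106,
  v_1 = u/||u|| ≈ (0.5257, -0.8507) (||v_1|| = 1).

λ_1 = 12.0902,  λ_2 = 0.9098;  v_1 ≈ (0.5257, -0.8507)


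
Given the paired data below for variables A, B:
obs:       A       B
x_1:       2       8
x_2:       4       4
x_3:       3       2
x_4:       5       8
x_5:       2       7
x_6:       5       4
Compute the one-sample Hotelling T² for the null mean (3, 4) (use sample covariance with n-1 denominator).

Step 1 — sample mean vector:
  mean(A) = (2 + 4 + 3 + 5 + 2 + 5) / 6 = 21/6 = 3.5
  mean(B) = (8 + 4 + 2 + 8 + 7 + 4) / 6 = 33/6 = 5.5
  x̄ = (3.5, 5.5),  deviation x̄ - mu_0 = (3.5, 5.5) - (3, 4) = (0.5, 1.5).

Step 2 — sample covariance matrix, S[i,j] = (1/(n-1)) · Σ_k (x_{k,i} - mean_i) · (x_{k,j} - mean_j), divisor n-1 = 5:
  S[A,A] = ((-1.5)·(-1.5) + (0.5)·(0.5) + (-0.5)·(-0.5) + (1.5)·(1.5) + (-1.5)·(-1.5) + (1.5)·(1.5)) / 5 = 9.5/5 = 1.9
  S[A,B] = ((-1.5)·(2.5) + (0.5)·(-1.5) + (-0.5)·(-3.5) + (1.5)·(2.5) + (-1.5)·(1.5) + (1.5)·(-1.5)) / 5 = -3.5/5 = -0.7
  S[B,B] = ((2.5)·(2.5) + (-1.5)·(-1.5) + (-3.5)·(-3.5) + (2.5)·(2.5) + (1.5)·(1.5) + (-1.5)·(-1.5)) / 5 = 31.5/5 = 6.3
  S = [[1.9, -0.7],
 [-0.7, 6.3]].

Step 3 — invert S. det(S) = 1.9·6.3 - (-0.7)² = 11.48.
  S^{-1} = (1/det) · [[d, -b], [-b, a]] = [[0.5488, 0.061],
 [0.061, 0.1655]].

Step 4 — quadratic form (x̄ - mu_0)^T · S^{-1} · (x̄ - mu_0):
  S^{-1} · (x̄ - mu_0) = (0.3659, 0.2787),
  (x̄ - mu_0)^T · [...] = (0.5)·(0.3659) + (1.5)·(0.2787) = 0.601.

Step 5 — scale by n: T² = 6 · 0.601 = 3.6063.

T² ≈ 3.6063


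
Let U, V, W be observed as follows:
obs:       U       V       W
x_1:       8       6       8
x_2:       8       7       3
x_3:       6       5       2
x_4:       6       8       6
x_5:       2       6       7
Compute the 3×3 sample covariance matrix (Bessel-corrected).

Step 1 — column means:
  mean(U) = (8 + 8 + 6 + 6 + 2) / 5 = 30/5 = 6
  mean(V) = (6 + 7 + 5 + 8 + 6) / 5 = 32/5 = 6.4
  mean(W) = (8 + 3 + 2 + 6 + 7) / 5 = 26/5 = 5.2

Step 2 — sample covariance S[i,j] = (1/(n-1)) · Σ_k (x_{k,i} - mean_i) · (x_{k,j} - mean_j), with n-1 = 4.
  S[U,U] = ((2)·(2) + (2)·(2) + (0)·(0) + (0)·(0) + (-4)·(-4)) / 4 = 24/4 = 6
  S[U,V] = ((2)·(-0.4) + (2)·(0.6) + (0)·(-1.4) + (0)·(1.6) + (-4)·(-0.4)) / 4 = 2/4 = 0.5
  S[U,W] = ((2)·(2.8) + (2)·(-2.2) + (0)·(-3.2) + (0)·(0.8) + (-4)·(1.8)) / 4 = -6/4 = -1.5
  S[V,V] = ((-0.4)·(-0.4) + (0.6)·(0.6) + (-1.4)·(-1.4) + (1.6)·(1.6) + (-0.4)·(-0.4)) / 4 = 5.2/4 = 1.3
  S[V,W] = ((-0.4)·(2.8) + (0.6)·(-2.2) + (-1.4)·(-3.2) + (1.6)·(0.8) + (-0.4)·(1.8)) / 4 = 2.6/4 = 0.65
  S[W,W] = ((2.8)·(2.8) + (-2.2)·(-2.2) + (-3.2)·(-3.2) + (0.8)·(0.8) + (1.8)·(1.8)) / 4 = 26.8/4 = 6.7

S is symmetric (S[j,i] = S[i,j]). Assembling:

S = [[6, 0.5, -1.5],
 [0.5, 1.3, 0.65],
 [-1.5, 0.65, 6.7]]


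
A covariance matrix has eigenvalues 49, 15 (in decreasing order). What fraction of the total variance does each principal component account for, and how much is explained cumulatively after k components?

Step 1 — total variance = trace(Sigma) = Σ λ_i = 49 + 15 = 64.

Step 2 — fraction explained by component i = λ_i / Σ λ:
  PC1: 49/64 = 0.7656
  PC2: 15/64 = 0.2344

Step 3 — cumulative fraction after k components = (λ_1 + ... + λ_k) / Σ λ:
  k = 1: 49/64 = 0.7656
  k = 2: (49 + 15)/64 = 64/64 = 1

Summary (fraction, with percent):

explained: PC1 0.7656 (76.56%), PC2 0.2344 (23.44%);  cumulative: 0.7656, 1


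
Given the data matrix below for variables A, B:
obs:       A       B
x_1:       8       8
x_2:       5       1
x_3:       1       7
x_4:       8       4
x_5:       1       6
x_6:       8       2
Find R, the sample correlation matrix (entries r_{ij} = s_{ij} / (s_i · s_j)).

Step 1 — column means:
  mean(A) = (8 + 5 + 1 + 8 + 1 + 8) / 6 = 31/6 = 5.1667
  mean(B) = (8 + 1 + 7 + 4 + 6 + 2) / 6 = 28/6 = 4.6667

Step 2 — sample variances and covariances s[i,j] = (1/(n-1)) · Σ_k (x_{k,i} - mean_i) · (x_{k,j} - mean_j), with n-1 = 5:
  s[A,A] = ((2.8333)·(2.8333) + (-0.1667)·(-0.1667) + (-4.1667)·(-4.1667) + (2.8333)·(2.8333) + (-4.1667)·(-4.1667) + (2.8333)·(2.8333)) / 5 = 58.8333/5 = 11.7667
  s[A,B] = ((2.8333)·(3.3333) + (-0.1667)·(-3.6667) + (-4.1667)·(2.3333) + (2.8333)·(-0.6667) + (-4.1667)·(1.3333) + (2.8333)·(-2.6667)) / 5 = -14.6667/5 = -2.9333
  s[B,B] = ((3.3333)·(3.3333) + (-3.6667)·(-3.6667) + (2.3333)·(2.3333) + (-0.6667)·(-0.6667) + (1.3333)·(1.3333) + (-2.6667)·(-2.6667)) / 5 = 39.3333/5 = 7.8667
  Sample standard deviations s_i = √(s[i,i]):
  s(A) = √(11.7667) = 3.4303
  s(B) = √(7.8667) = 2.8048

Step 3 — r_{ij} = s_{ij} / (s_i · s_j):
  r[A,A] = 1 (diagonal).
  r[A,B] = -2.9333 / (3.4303 · 2.8048) = -2.9333 / 9.621 = -0.3049
  r[B,B] = 1 (diagonal).

R is symmetric with unit diagonal. Assembling:

R = [[1, -0.3049],
 [-0.3049, 1]]


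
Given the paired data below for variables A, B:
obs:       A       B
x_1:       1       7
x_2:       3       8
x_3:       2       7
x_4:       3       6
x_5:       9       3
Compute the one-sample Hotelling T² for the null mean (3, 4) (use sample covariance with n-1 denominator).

Step 1 — sample mean vector:
  mean(A) = (1 + 3 + 2 + 3 + 9) / 5 = 18/5 = 3.6
  mean(B) = (7 + 8 + 7 + 6 + 3) / 5 = 31/5 = 6.2
  x̄ = (3.6, 6.2),  deviation x̄ - mu_0 = (3.6, 6.2) - (3, 4) = (0.6, 2.2).

Step 2 — sample covariance matrix, S[i,j] = (1/(n-1)) · Σ_k (x_{k,i} - mean_i) · (x_{k,j} - mean_j), divisor n-1 = 4:
  S[A,A] = ((-2.6)·(-2.6) + (-0.6)·(-0.6) + (-1.6)·(-1.6) + (-0.6)·(-0.6) + (5.4)·(5.4)) / 4 = 39.2/4 = 9.8
  S[A,B] = ((-2.6)·(0.8) + (-0.6)·(1.8) + (-1.6)·(0.8) + (-0.6)·(-0.2) + (5.4)·(-3.2)) / 4 = -21.6/4 = -5.4
  S[B,B] = ((0.8)·(0.8) + (1.8)·(1.8) + (0.8)·(0.8) + (-0.2)·(-0.2) + (-3.2)·(-3.2)) / 4 = 14.8/4 = 3.7
  S = [[9.8, -5.4],
 [-5.4, 3.7]].

Step 3 — invert S. det(S) = 9.8·3.7 - (-5.4)² = 7.1.
  S^{-1} = (1/det) · [[d, -b], [-b, a]] = [[0.5211, 0.7606],
 [0.7606, 1.3803]].

Step 4 — quadratic form (x̄ - mu_0)^T · S^{-1} · (x̄ - mu_0):
  S^{-1} · (x̄ - mu_0) = (1.9859, 3.493),
  (x̄ - mu_0)^T · [...] = (0.6)·(1.9859) + (2.2)·(3.493) = 8.8761.

Step 5 — scale by n: T² = 5 · 8.8761 = 44.3803.

T² ≈ 44.3803


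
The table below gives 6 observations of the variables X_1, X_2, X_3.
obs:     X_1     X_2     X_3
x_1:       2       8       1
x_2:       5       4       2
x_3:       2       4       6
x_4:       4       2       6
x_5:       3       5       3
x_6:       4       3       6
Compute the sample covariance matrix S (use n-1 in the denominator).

Step 1 — column means:
  mean(X_1) = (2 + 5 + 2 + 4 + 3 + 4) / 6 = 20/6 = 3.3333
  mean(X_2) = (8 + 4 + 4 + 2 + 5 + 3) / 6 = 26/6 = 4.3333
  mean(X_3) = (1 + 2 + 6 + 6 + 3 + 6) / 6 = 24/6 = 4

Step 2 — sample covariance S[i,j] = (1/(n-1)) · Σ_k (x_{k,i} - mean_i) · (x_{k,j} - mean_j), with n-1 = 5.
  S[X_1,X_1] = ((-1.3333)·(-1.3333) + (1.6667)·(1.6667) + (-1.3333)·(-1.3333) + (0.6667)·(0.6667) + (-0.3333)·(-0.3333) + (0.6667)·(0.6667)) / 5 = 7.3333/5 = 1.4667
  S[X_1,X_2] = ((-1.3333)·(3.6667) + (1.6667)·(-0.3333) + (-1.3333)·(-0.3333) + (0.6667)·(-2.3333) + (-0.3333)·(0.6667) + (0.6667)·(-1.3333)) / 5 = -7.6667/5 = -1.5333
  S[X_1,X_3] = ((-1.3333)·(-3) + (1.6667)·(-2) + (-1.3333)·(2) + (0.6667)·(2) + (-0.3333)·(-1) + (0.6667)·(2)) / 5 = 1/5 = 0.2
  S[X_2,X_2] = ((3.6667)·(3.6667) + (-0.3333)·(-0.3333) + (-0.3333)·(-0.3333) + (-2.3333)·(-2.3333) + (0.6667)·(0.6667) + (-1.3333)·(-1.3333)) / 5 = 21.3333/5 = 4.2667
  S[X_2,X_3] = ((3.6667)·(-3) + (-0.3333)·(-2) + (-0.3333)·(2) + (-2.3333)·(2) + (0.6667)·(-1) + (-1.3333)·(2)) / 5 = -19/5 = -3.8
  S[X_3,X_3] = ((-3)·(-3) + (-2)·(-2) + (2)·(2) + (2)·(2) + (-1)·(-1) + (2)·(2)) / 5 = 26/5 = 5.2

S is symmetric (S[j,i] = S[i,j]). Assembling:

S = [[1.4667, -1.5333, 0.2],
 [-1.5333, 4.2667, -3.8],
 [0.2, -3.8, 5.2]]


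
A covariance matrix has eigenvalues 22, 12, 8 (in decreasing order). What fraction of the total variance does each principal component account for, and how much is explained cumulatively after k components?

Step 1 — total variance = trace(Sigma) = Σ λ_i = 22 + 12 + 8 = 42.

Step 2 — fraction explained by component i = λ_i / Σ λ:
  PC1: 22/42 = 0.5238
  PC2: 12/42 = 0.2857
  PC3: 8/42 = 0.1905

Step 3 — cumulative fraction after k components = (λ_1 + ... + λ_k) / Σ λ:
  k = 1: 22/42 = 0.5238
  k = 2: (22 + 12)/42 = 34/42 = 0.8095
  k = 3: (22 + 12 + 8)/42 = 42/42 = 1

Summary (fraction, with percent):

explained: PC1 0.5238 (52.38%), PC2 0.2857 (28.57%), PC3 0.1905 (19.05%);  cumulative: 0.5238, 0.8095, 1


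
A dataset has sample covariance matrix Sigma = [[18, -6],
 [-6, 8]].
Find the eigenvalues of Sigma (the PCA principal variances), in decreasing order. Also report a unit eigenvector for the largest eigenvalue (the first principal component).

Step 1 — characteristic polynomial of 2×2 Sigma:
  det(Sigma - λI) = λ² - trace · λ + det = 0.
  trace = 18 + 8 = 26, det = 18·8 - (-6)² = 108.
Step 2 — discriminant:
  Δ = trace² - 4·det = 676 - 432 = 244.
Step 3 — eigenvalues:
  λ = (trace ± √Δ)/2 = (26 ± 15.6205)/2,
  λ_1 = 20.8102,  λ_2 = 5.1898.

Step 4 — unit eigenvector for λ_1: solve (Sigma - λ_1 I)v = 0. First row:
  (18 - 20.8102)·v_x + (-6)·v_y = 0, i.e. (-2.8102)·v_x + (-6)·v_y = 0,
  so v ∝ (b, λ_1 - a) = (-6, 2.8102); multiply by -1 so the first entry is positive: u = (6, -2.8102).
  ||u|| = √((6)² + (-2.8102)²) = √(43.8975) ≈ 6.6255,
  v_1 = u/||u|| ≈ (0.9056, -0.4242) (||v_1|| = 1).

λ_1 = 20.8102,  λ_2 = 5.1898;  v_1 ≈ (0.9056, -0.4242)


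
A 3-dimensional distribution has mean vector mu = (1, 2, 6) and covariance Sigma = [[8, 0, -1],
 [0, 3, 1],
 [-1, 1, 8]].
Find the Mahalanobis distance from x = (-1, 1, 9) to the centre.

Step 1 — centre the observation: (x - mu) = (-2, -1, 3).

Step 2 — invert Sigma (cofactor / det for 3×3, or solve directly):
  Sigma^{-1} = [[0.1271, -0.0055, 0.0166],
 [-0.0055, 0.3481, -0.0442],
 [0.0166, -0.0442, 0.1326]].

Step 3 — form the quadratic (x - mu)^T · Sigma^{-1} · (x - mu):
  Sigma^{-1} · (x - mu) = (-0.1989, -0.4696, 0.4088).
  (x - mu)^T · [Sigma^{-1} · (x - mu)] = (-2)·(-0.1989) + (-1)·(-0.4696) + (3)·(0.4088) = 2.0939.

Step 4 — take square root: d = √(2.0939) ≈ 1.447.

d(x, mu) = √(2.0939) ≈ 1.447


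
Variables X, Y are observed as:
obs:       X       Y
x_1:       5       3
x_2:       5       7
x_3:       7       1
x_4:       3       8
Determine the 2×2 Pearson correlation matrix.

Step 1 — column means:
  mean(X) = (5 + 5 + 7 + 3) / 4 = 20/4 = 5
  mean(Y) = (3 + 7 + 1 + 8) / 4 = 19/4 = 4.75

Step 2 — sample variances and covariances s[i,j] = (1/(n-1)) · Σ_k (x_{k,i} - mean_i) · (x_{k,j} - mean_j), with n-1 = 3:
  s[X,X] = ((0)·(0) + (0)·(0) + (2)·(2) + (-2)·(-2)) / 3 = 8/3 = 2.6667
  s[X,Y] = ((0)·(-1.75) + (0)·(2.25) + (2)·(-3.75) + (-2)·(3.25)) / 3 = -14/3 = -4.6667
  s[Y,Y] = ((-1.75)·(-1.75) + (2.25)·(2.25) + (-3.75)·(-3.75) + (3.25)·(3.25)) / 3 = 32.75/3 = 10.9167
  Sample standard deviations s_i = √(s[i,i]):
  s(X) = √(2.6667) = 1.633
  s(Y) = √(10.9167) = 3.304

Step 3 — r_{ij} = s_{ij} / (s_i · s_j):
  r[X,X] = 1 (diagonal).
  r[X,Y] = -4.6667 / (1.633 · 3.304) = -4.6667 / 5.3955 = -0.8649
  r[Y,Y] = 1 (diagonal).

R is symmetric with unit diagonal. Assembling:

R = [[1, -0.8649],
 [-0.8649, 1]]


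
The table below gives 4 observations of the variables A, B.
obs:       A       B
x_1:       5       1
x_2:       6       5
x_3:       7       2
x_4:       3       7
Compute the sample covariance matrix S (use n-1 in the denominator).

Step 1 — column means:
  mean(A) = (5 + 6 + 7 + 3) / 4 = 21/4 = 5.25
  mean(B) = (1 + 5 + 2 + 7) / 4 = 15/4 = 3.75

Step 2 — sample covariance S[i,j] = (1/(n-1)) · Σ_k (x_{k,i} - mean_i) · (x_{k,j} - mean_j), with n-1 = 3.
  S[A,A] = ((-0.25)·(-0.25) + (0.75)·(0.75) + (1.75)·(1.75) + (-2.25)·(-2.25)) / 3 = 8.75/3 = 2.9167
  S[A,B] = ((-0.25)·(-2.75) + (0.75)·(1.25) + (1.75)·(-1.75) + (-2.25)·(3.25)) / 3 = -8.75/3 = -2.9167
  S[B,B] = ((-2.75)·(-2.75) + (1.25)·(1.25) + (-1.75)·(-1.75) + (3.25)·(3.25)) / 3 = 22.75/3 = 7.5833

S is symmetric (S[j,i] = S[i,j]). Assembling:

S = [[2.9167, -2.9167],
 [-2.9167, 7.5833]]


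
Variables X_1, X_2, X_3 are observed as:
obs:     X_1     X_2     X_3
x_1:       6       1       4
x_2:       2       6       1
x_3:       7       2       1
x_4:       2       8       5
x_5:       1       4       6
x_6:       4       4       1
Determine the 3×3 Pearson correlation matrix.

Step 1 — column means:
  mean(X_1) = (6 + 2 + 7 + 2 + 1 + 4) / 6 = 22/6 = 3.6667
  mean(X_2) = (1 + 6 + 2 + 8 + 4 + 4) / 6 = 25/6 = 4.1667
  mean(X_3) = (4 + 1 + 1 + 5 + 6 + 1) / 6 = 18/6 = 3

Step 2 — sample variances and covariances s[i,j] = (1/(n-1)) · Σ_k (x_{k,i} - mean_i) · (x_{k,j} - mean_j), with n-1 = 5:
  s[X_1,X_1] = ((2.3333)·(2.3333) + (-1.6667)·(-1.6667) + (3.3333)·(3.3333) + (-1.6667)·(-1.6667) + (-2.6667)·(-2.6667) + (0.3333)·(0.3333)) / 5 = 29.3333/5 = 5.8667
  s[X_1,X_2] = ((2.3333)·(-3.1667) + (-1.6667)·(1.8333) + (3.3333)·(-2.1667) + (-1.6667)·(3.8333) + (-2.6667)·(-0.1667) + (0.3333)·(-0.1667)) / 5 = -23.6667/5 = -4.7333
  s[X_1,X_3] = ((2.3333)·(1) + (-1.6667)·(-2) + (3.3333)·(-2) + (-1.6667)·(2) + (-2.6667)·(3) + (0.3333)·(-2)) / 5 = -13/5 = -2.6
  s[X_2,X_2] = ((-3.1667)·(-3.1667) + (1.8333)·(1.8333) + (-2.1667)·(-2.1667) + (3.8333)·(3.8333) + (-0.1667)·(-0.1667) + (-0.1667)·(-0.1667)) / 5 = 32.8333/5 = 6.5667
  s[X_2,X_3] = ((-3.1667)·(1) + (1.8333)·(-2) + (-2.1667)·(-2) + (3.8333)·(2) + (-0.1667)·(3) + (-0.1667)·(-2)) / 5 = 5/5 = 1
  s[X_3,X_3] = ((1)·(1) + (-2)·(-2) + (-2)·(-2) + (2)·(2) + (3)·(3) + (-2)·(-2)) / 5 = 26/5 = 5.2
  Sample standard deviations s_i = √(s[i,i]):
  s(X_1) = √(5.8667) = 2.4221
  s(X_2) = √(6.5667) = 2.5626
  s(X_3) = √(5.2) = 2.2804

Step 3 — r_{ij} = s_{ij} / (s_i · s_j):
  r[X_1,X_1] = 1 (diagonal).
  r[X_1,X_2] = -4.7333 / (2.4221 · 2.5626) = -4.7333 / 6.2068 = -0.7626
  r[X_1,X_3] = -2.6 / (2.4221 · 2.2804) = -2.6 / 5.5233 = -0.4707
  r[X_2,X_2] = 1 (diagonal).
  r[X_2,X_3] = 1 / (2.5626 · 2.2804) = 1 / 5.8435 = 0.1711
  r[X_3,X_3] = 1 (diagonal).

R is symmetric with unit diagonal. Assembling:

R = [[1, -0.7626, -0.4707],
 [-0.7626, 1, 0.1711],
 [-0.4707, 0.1711, 1]]


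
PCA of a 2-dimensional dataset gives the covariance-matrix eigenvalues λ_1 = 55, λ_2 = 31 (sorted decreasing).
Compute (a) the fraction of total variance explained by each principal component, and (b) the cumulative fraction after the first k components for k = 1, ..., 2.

Step 1 — total variance = trace(Sigma) = Σ λ_i = 55 + 31 = 86.

Step 2 — fraction explained by component i = λ_i / Σ λ:
  PC1: 55/86 = 0.6395
  PC2: 31/86 = 0.3605

Step 3 — cumulative fraction after k components = (λ_1 + ... + λ_k) / Σ λ:
  k = 1: 55/86 = 0.6395
  k = 2: (55 + 31)/86 = 86/86 = 1

Summary (fraction, with percent):

explained: PC1 0.6395 (63.95%), PC2 0.3605 (36.05%);  cumulative: 0.6395, 1


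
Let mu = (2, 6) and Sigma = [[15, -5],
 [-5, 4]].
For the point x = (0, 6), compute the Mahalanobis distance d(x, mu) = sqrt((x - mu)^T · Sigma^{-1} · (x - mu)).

Step 1 — centre the observation: (x - mu) = (-2, 0).

Step 2 — invert Sigma. det(Sigma) = 15·4 - (-5)² = 35.
  Sigma^{-1} = (1/det) · [[d, -b], [-b, a]] = [[0.1143, 0.1429],
 [0.1429, 0.4286]].

Step 3 — form the quadratic (x - mu)^T · Sigma^{-1} · (x - mu):
  Sigma^{-1} · (x - mu) = (-0.2286, -0.2857).
  (x - mu)^T · [Sigma^{-1} · (x - mu)] = (-2)·(-0.2286) + (0)·(-0.2857) = 0.4571.

Step 4 — take square root: d = √(0.4571) ≈ 0.6761.

d(x, mu) = √(0.4571) ≈ 0.6761


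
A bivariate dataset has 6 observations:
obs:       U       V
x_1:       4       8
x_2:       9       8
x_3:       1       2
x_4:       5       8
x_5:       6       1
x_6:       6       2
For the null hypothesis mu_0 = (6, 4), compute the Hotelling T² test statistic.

Step 1 — sample mean vector:
  mean(U) = (4 + 9 + 1 + 5 + 6 + 6) / 6 = 31/6 = 5.1667
  mean(V) = (8 + 8 + 2 + 8 + 1 + 2) / 6 = 29/6 = 4.8333
  x̄ = (5.1667, 4.8333),  deviation x̄ - mu_0 = (5.1667, 4.8333) - (6, 4) = (-0.8333, 0.8333).

Step 2 — sample covariance matrix, S[i,j] = (1/(n-1)) · Σ_k (x_{k,i} - mean_i) · (x_{k,j} - mean_j), divisor n-1 = 5:
  S[U,U] = ((-1.1667)·(-1.1667) + (3.8333)·(3.8333) + (-4.1667)·(-4.1667) + (-0.1667)·(-0.1667) + (0.8333)·(0.8333) + (0.8333)·(0.8333)) / 5 = 34.8333/5 = 6.9667
  S[U,V] = ((-1.1667)·(3.1667) + (3.8333)·(3.1667) + (-4.1667)·(-2.8333) + (-0.1667)·(3.1667) + (0.8333)·(-3.8333) + (0.8333)·(-2.8333)) / 5 = 14.1667/5 = 2.8333
  S[V,V] = ((3.1667)·(3.1667) + (3.1667)·(3.1667) + (-2.8333)·(-2.8333) + (3.1667)·(3.1667) + (-3.8333)·(-3.8333) + (-2.8333)·(-2.8333)) / 5 = 60.8333/5 = 12.1667
  S = [[6.9667, 2.8333],
 [2.8333, 12.1667]].

Step 3 — invert S. det(S) = 6.9667·12.1667 - (2.8333)² = 76.7333.
  S^{-1} = (1/det) · [[d, -b], [-b, a]] = [[0.1586, -0.0369],
 [-0.0369, 0.0908]].

Step 4 — quadratic form (x̄ - mu_0)^T · S^{-1} · (x̄ - mu_0):
  S^{-1} · (x̄ - mu_0) = (-0.1629, 0.1064),
  (x̄ - mu_0)^T · [...] = (-0.8333)·(-0.1629) + (0.8333)·(0.1064) = 0.2244.

Step 5 — scale by n: T² = 6 · 0.2244 = 1.3467.

T² ≈ 1.3467


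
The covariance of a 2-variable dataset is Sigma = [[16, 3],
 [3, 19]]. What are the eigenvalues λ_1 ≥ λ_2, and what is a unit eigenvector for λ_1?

Step 1 — characteristic polynomial of 2×2 Sigma:
  det(Sigma - λI) = λ² - trace · λ + det = 0.
  trace = 16 + 19 = 35, det = 16·19 - (3)² = 295.
Step 2 — discriminant:
  Δ = trace² - 4·det = 1225 - 1180 = 45.
Step 3 — eigenvalues:
  λ = (trace ± √Δ)/2 = (35 ± 6.7082)/2,
  λ_1 = 20.8541,  λ_2 = 14.1459.

Step 4 — unit eigenvector for λ_1: solve (Sigma - λ_1 I)v = 0. First row:
  (16 - 20.8541)·v_x + (3)·v_y = 0, i.e. (-4.8541)·v_x + (3)·v_y = 0,
  so v ∝ (b, λ_1 - a) = (3, 4.8541) = u.
  ||u|| = √((3)² + (4.8541)²) = √(32.5623) ≈ 5.7063,
  v_1 = u/||u|| ≈ (0.5257, 0.8507) (||v_1|| = 1).

λ_1 = 20.8541,  λ_2 = 14.1459;  v_1 ≈ (0.5257, 0.8507)


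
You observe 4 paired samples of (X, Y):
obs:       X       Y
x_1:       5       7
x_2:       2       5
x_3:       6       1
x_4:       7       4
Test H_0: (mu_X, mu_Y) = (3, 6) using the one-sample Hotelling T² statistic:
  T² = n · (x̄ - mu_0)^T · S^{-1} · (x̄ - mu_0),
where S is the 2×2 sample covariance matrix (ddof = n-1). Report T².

Step 1 — sample mean vector:
  mean(X) = (5 + 2 + 6 + 7) / 4 = 20/4 = 5
  mean(Y) = (7 + 5 + 1 + 4) / 4 = 17/4 = 4.25
  x̄ = (5, 4.25),  deviation x̄ - mu_0 = (5, 4.25) - (3, 6) = (2, -1.75).

Step 2 — sample covariance matrix, S[i,j] = (1/(n-1)) · Σ_k (x_{k,i} - mean_i) · (x_{k,j} - mean_j), divisor n-1 = 3:
  S[X,X] = ((0)·(0) + (-3)·(-3) + (1)·(1) + (2)·(2)) / 3 = 14/3 = 4.6667
  S[X,Y] = ((0)·(2.75) + (-3)·(0.75) + (1)·(-3.25) + (2)·(-0.25)) / 3 = -6/3 = -2
  S[Y,Y] = ((2.75)·(2.75) + (0.75)·(0.75) + (-3.25)·(-3.25) + (-0.25)·(-0.25)) / 3 = 18.75/3 = 6.25
  S = [[4.6667, -2],
 [-2, 6.25]].

Step 3 — invert S. det(S) = 4.6667·6.25 - (-2)² = 25.1667.
  S^{-1} = (1/det) · [[d, -b], [-b, a]] = [[0.2483, 0.0795],
 [0.0795, 0.1854]].

Step 4 — quadratic form (x̄ - mu_0)^T · S^{-1} · (x̄ - mu_0):
  S^{-1} · (x̄ - mu_0) = (0.3576, -0.1656),
  (x̄ - mu_0)^T · [...] = (2)·(0.3576) + (-1.75)·(-0.1656) = 1.005.

Step 5 — scale by n: T² = 4 · 1.005 = 4.0199.

T² ≈ 4.0199
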